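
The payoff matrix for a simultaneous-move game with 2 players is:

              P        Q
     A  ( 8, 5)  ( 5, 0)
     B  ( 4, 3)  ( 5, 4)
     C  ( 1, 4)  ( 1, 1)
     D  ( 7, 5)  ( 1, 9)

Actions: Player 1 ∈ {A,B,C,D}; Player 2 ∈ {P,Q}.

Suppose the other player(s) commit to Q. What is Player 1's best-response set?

u_1(A vs Q) = 5
u_1(B vs Q) = 5
u_1(C vs Q) = 1
u_1(D vs Q) = 1
max payoff 5 at {A,B}

argmax u_1 = {A,B}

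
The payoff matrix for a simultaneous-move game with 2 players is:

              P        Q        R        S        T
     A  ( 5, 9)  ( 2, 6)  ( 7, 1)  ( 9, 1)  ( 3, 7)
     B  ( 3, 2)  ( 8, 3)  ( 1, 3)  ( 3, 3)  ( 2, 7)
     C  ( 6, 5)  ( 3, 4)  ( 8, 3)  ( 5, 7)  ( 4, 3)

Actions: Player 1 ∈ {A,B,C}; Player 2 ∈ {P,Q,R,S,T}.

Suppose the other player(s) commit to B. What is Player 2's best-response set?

BR_2 = {T}

u_2(P vs B) = 2
u_2(Q vs B) = 3
u_2(R vs B) = 3
u_2(S vs B) = 3
u_2(T vs B) = 7
max payoff 7 at {T}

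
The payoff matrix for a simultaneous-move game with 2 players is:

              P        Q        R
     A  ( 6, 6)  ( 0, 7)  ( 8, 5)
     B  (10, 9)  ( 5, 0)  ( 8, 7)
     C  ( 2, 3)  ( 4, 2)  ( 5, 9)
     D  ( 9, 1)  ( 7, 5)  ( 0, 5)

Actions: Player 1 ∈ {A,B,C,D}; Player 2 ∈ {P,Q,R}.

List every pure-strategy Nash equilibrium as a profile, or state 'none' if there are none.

(A,P): not NE [P1→B gives 10>6; P2→Q gives 7>6]
(A,Q): not NE [P1→D gives 7>0]
(A,R): not NE [P2→Q gives 7>5]
(B,P): NE
(B,Q): not NE [P1→D gives 7>5; P2→P gives 9>0]
(B,R): not NE [P2→P gives 9>7]
(C,P): not NE [P1→B gives 10>2; P2→R gives 9>3]
(C,Q): not NE [P1→D gives 7>4; P2→R gives 9>2]
(C,R): not NE [P1→B gives 8>5]
(D,P): not NE [P1→B gives 10>9; P2→R gives 5>1]
(D,Q): NE
(D,R): not NE [P1→B gives 8>0]

NE set: (B,P), (D,Q)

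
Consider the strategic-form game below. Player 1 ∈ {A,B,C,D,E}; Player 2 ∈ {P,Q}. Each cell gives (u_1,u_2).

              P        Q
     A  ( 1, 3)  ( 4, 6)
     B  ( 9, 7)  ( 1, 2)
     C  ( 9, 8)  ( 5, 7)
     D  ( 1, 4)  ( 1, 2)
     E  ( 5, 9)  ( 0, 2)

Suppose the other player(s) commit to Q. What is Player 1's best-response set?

u_1(A vs Q) = 4
u_1(B vs Q) = 1
u_1(C vs Q) = 5
u_1(D vs Q) = 1
u_1(E vs Q) = 0
max payoff 5 at {C}

BR_1 = {C}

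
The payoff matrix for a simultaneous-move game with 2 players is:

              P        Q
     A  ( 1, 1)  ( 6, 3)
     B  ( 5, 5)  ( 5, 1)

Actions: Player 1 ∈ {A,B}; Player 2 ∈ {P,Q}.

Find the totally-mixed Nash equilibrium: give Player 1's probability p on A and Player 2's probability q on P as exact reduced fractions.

p=2/3, q=1/5

P1 indiff ⇒ q·1+(1-q)·6 = q·5+(1-q)·5 ⇒ q(-4) = (1-q)(-1) ⇒ q = 1/5
P2 indiff ⇒ p·1+(1-p)·5 = p·3+(1-p)·1 ⇒ p(-2) = (1-p)(-4) ⇒ p = 2/3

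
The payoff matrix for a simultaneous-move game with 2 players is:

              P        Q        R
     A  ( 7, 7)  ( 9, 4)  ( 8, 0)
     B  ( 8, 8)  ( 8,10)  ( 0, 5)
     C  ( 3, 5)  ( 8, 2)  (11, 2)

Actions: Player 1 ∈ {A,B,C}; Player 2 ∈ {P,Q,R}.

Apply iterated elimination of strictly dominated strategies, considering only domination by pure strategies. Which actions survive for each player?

Remaining: P1:{A,B} P2:{P,Q}

P2 drop R (P beats it: A:7>0 B:8>5 C:5>2)
P1 drop C (A beats it: P:7>3 Q:9>8)
P1→{A,B} P2→{P,Q}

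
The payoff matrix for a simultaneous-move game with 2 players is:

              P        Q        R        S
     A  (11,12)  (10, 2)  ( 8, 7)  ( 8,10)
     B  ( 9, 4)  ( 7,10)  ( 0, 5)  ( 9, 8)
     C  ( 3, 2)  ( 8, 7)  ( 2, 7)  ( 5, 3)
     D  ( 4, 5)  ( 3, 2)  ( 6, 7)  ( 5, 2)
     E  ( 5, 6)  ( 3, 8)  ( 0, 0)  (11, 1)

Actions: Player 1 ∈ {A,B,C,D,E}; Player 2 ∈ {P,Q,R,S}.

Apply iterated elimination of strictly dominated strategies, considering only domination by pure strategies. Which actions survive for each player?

P1 drop C (A beats it: P:11>3 Q:10>8 R:8>2 S:8>5)
P1 drop D (A beats it: P:11>4 Q:10>3 R:8>6 S:8>5)
P2 drop R (S beats it: A:10>7 B:8>5 E:1>0)
P1→{A,B,E} P2→{P,Q,S}

Survivors P1:{A,B,E} P2:{P,Q,S}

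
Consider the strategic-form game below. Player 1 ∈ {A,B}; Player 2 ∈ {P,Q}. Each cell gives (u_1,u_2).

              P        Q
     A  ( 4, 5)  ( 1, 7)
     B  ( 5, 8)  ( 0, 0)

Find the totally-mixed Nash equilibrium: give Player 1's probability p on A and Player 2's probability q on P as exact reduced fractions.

(p,q) = (4/5, 1/2)

P1 indiff ⇒ q·4+(1-q)·1 = q·5+(1-q)·0 ⇒ q(-1) = (1-q)(-1) ⇒ q = 1/2
P2 indiff ⇒ p·5+(1-p)·8 = p·7+(1-p)·0 ⇒ p(-2) = (1-p)(-8) ⇒ p = 4/5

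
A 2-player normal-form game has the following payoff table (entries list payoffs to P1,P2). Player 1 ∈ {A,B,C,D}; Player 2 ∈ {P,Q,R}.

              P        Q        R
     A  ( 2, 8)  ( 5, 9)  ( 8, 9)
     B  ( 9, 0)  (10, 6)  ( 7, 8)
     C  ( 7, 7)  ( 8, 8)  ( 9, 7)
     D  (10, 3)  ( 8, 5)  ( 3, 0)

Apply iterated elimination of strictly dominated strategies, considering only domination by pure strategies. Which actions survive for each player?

IESDS → P1:{B,C} P2:{Q,R}

P1 drop A (C beats it: P:7>2 Q:8>5 R:9>8)
P2 drop P (Q beats it: B:6>0 C:8>7 D:5>3)
P1 drop D (B beats it: Q:10>8 R:7>3)
P1→{B,C} P2→{Q,R}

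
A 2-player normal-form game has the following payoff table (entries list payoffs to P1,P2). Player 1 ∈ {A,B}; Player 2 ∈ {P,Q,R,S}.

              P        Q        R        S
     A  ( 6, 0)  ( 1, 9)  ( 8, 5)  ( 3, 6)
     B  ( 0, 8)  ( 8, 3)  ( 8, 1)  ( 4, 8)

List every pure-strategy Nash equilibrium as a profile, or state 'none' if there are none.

(A,P): not NE [P2→Q gives 9>0]
(A,Q): not NE [P1→B gives 8>1]
(A,R): not NE [P2→Q gives 9>5]
(A,S): not NE [P1→B gives 4>3; P2→Q gives 9>6]
(B,P): not NE [P1→A gives 6>0]
(B,Q): not NE [P2→S gives 8>3]
(B,R): not NE [P2→S gives 8>1]
(B,S): NE

Nash profiles: (B,S)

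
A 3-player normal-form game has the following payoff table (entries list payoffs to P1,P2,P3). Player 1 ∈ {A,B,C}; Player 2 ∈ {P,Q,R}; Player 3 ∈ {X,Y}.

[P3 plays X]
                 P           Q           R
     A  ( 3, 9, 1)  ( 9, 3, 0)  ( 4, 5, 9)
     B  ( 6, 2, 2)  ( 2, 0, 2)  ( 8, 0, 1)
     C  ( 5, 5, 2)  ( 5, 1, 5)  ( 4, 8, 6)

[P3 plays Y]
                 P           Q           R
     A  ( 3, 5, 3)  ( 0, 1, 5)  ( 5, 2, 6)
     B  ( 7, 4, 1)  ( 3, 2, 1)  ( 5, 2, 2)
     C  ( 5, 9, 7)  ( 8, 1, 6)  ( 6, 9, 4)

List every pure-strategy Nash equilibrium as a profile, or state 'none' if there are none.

(A,P,X): not NE [P1→B gives 6>3; P3→Y gives 3>1]
(A,P,Y): not NE [P1→B gives 7>3]
(A,Q,X): not NE [P2→P gives 9>3; P3→Y gives 5>0]
(A,Q,Y): not NE [P1→C gives 8>0; P2→P gives 5>1]
(A,R,X): not NE [P1→B gives 8>4; P2→P gives 9>5]
(A,R,Y): not NE [P1→C gives 6>5; P2→P gives 5>2; P3→X gives 9>6]
(B,P,X): NE
(B,P,Y): not NE [P3→X gives 2>1]
(B,Q,X): not NE [P1→A gives 9>2; P2→P gives 2>0]
(B,Q,Y): not NE [P1→C gives 8>3; P2→P gives 4>2; P3→X gives 2>1]
(B,R,X): not NE [P2→P gives 2>0; P3→Y gives 2>1]
(B,R,Y): not NE [P1→C gives 6>5; P2→P gives 4>2]
(C,P,X): not NE [P1→B gives 6>5; P2→R gives 8>5; P3→Y gives 7>2]
(C,P,Y): not NE [P1→B gives 7>5]
(C,Q,X): not NE [P1→A gives 9>5; P2→R gives 8>1; P3→Y gives 6>5]
(C,Q,Y): not NE [P2→R gives 9>1]
(C,R,X): not NE [P1→B gives 8>4]
(C,R,Y): not NE [P3→X gives 6>4]

NE set: (B,P,X)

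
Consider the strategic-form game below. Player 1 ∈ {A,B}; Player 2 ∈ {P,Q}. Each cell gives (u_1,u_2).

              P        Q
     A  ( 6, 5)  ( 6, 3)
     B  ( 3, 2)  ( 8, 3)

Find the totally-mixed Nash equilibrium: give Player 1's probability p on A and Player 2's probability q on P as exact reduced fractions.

p=1/3, q=2/5

P1 indiff ⇒ q·6+(1-q)·6 = q·3+(1-q)·8 ⇒ q(3) = (1-q)(2) ⇒ q = 2/5
P2 indiff ⇒ p·5+(1-p)·2 = p·3+(1-p)·3 ⇒ p(2) = (1-p)(1) ⇒ p = 1/3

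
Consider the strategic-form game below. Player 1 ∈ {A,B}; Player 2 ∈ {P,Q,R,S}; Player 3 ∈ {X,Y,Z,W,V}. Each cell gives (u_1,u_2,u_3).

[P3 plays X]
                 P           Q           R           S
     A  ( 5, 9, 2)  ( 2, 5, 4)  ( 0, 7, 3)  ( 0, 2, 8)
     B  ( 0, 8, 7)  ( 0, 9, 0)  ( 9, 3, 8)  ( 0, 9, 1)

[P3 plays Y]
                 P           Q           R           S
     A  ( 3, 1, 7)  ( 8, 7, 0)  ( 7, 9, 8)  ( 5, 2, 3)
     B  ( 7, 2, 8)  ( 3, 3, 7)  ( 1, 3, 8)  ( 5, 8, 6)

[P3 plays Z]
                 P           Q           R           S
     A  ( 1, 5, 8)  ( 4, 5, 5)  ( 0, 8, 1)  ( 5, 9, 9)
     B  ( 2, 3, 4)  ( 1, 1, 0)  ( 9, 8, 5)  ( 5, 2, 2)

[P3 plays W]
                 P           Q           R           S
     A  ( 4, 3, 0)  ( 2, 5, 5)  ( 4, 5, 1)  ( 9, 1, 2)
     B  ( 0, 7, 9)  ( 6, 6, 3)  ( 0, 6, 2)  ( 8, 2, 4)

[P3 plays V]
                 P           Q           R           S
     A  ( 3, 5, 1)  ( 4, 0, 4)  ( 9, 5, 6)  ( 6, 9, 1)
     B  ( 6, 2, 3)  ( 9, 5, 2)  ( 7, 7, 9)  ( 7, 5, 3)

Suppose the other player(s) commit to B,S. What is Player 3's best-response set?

u_3(X vs B,S) = 1
u_3(Y vs B,S) = 6
u_3(Z vs B,S) = 2
u_3(W vs B,S) = 4
u_3(V vs B,S) = 3
max payoff 6 at {Y}

BR_3 = {Y}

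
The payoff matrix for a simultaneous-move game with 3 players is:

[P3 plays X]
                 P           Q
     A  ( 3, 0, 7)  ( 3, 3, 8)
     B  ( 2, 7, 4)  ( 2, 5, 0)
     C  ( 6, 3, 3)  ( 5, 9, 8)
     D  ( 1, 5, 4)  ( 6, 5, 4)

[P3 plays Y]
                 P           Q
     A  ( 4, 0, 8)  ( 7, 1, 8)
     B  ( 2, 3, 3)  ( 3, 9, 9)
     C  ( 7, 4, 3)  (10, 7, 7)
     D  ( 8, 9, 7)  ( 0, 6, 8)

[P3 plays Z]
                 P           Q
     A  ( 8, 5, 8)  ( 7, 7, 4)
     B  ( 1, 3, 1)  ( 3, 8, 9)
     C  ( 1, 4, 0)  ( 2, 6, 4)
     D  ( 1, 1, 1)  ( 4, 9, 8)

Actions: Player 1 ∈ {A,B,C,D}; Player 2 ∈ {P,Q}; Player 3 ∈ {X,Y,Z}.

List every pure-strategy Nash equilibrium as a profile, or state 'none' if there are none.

(A,P,X): not NE [P1→C gives 6>3; P2→Q gives 3>0; P3→Z gives 8>7]
(A,P,Y): not NE [P1→D gives 8>4; P2→Q gives 1>0]
(A,P,Z): not NE [P2→Q gives 7>5]
(A,Q,X): not NE [P1→D gives 6>3]
(A,Q,Y): not NE [P1→C gives 10>7]
(A,Q,Z): not NE [P3→Y gives 8>4]
(B,P,X): not NE [P1→C gives 6>2]
(B,P,Y): not NE [P1→D gives 8>2; P2→Q gives 9>3; P3→X gives 4>3]
(B,P,Z): not NE [P1→A gives 8>1; P2→Q gives 8>3; P3→X gives 4>1]
(B,Q,X): not NE [P1→D gives 6>2; P2→P gives 7>5; P3→Z gives 9>0]
(B,Q,Y): not NE [P1→C gives 10>3]
(B,Q,Z): not NE [P1→A gives 7>3]
(C,P,X): not NE [P2→Q gives 9>3]
(C,P,Y): not NE [P1→D gives 8>7; P2→Q gives 7>4]
(C,P,Z): not NE [P1→A gives 8>1; P2→Q gives 6>4; P3→Y gives 3>0]
(C,Q,X): not NE [P1→D gives 6>5]
(C,Q,Y): not NE [P3→X gives 8>7]
(C,Q,Z): not NE [P1→A gives 7>2; P3→X gives 8>4]
(D,P,X): not NE [P1→C gives 6>1; P3→Y gives 7>4]
(D,P,Y): NE
(D,P,Z): not NE [P1→A gives 8>1; P2→Q gives 9>1; P3→Y gives 7>1]
(D,Q,X): not NE [P3→Z gives 8>4]
(D,Q,Y): not NE [P1→C gives 10>0; P2→P gives 9>6]
(D,Q,Z): not NE [P1→A gives 7>4]

Nash profiles: (D,P,Y)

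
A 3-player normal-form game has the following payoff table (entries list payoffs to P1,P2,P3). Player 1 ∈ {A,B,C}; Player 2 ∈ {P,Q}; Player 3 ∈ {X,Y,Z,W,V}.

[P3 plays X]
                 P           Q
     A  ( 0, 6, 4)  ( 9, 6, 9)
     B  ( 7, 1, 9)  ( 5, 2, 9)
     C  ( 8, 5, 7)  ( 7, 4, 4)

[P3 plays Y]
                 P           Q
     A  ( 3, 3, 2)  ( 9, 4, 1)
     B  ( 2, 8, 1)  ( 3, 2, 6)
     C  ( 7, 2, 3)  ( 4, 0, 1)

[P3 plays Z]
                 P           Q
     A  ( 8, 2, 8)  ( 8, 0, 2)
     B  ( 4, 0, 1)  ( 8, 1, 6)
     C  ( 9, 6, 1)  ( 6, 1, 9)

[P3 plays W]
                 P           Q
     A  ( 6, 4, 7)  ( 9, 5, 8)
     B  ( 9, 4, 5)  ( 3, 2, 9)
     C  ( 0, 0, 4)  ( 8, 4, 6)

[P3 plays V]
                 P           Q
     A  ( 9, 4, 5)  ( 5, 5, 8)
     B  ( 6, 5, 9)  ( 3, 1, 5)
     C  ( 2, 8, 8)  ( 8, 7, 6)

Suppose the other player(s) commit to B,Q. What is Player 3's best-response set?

u_3(X vs B,Q) = 9
u_3(Y vs B,Q) = 6
u_3(Z vs B,Q) = 6
u_3(W vs B,Q) = 9
u_3(V vs B,Q) = 5
max payoff 9 at {X,W}

P3 best: {X,W}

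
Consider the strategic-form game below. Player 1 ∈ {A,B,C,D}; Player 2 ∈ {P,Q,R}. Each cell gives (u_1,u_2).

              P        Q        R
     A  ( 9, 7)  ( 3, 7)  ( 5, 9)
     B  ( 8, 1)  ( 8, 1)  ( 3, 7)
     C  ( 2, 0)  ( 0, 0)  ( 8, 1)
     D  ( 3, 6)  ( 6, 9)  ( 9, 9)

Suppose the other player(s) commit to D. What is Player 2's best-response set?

u_2(P vs D) = 6
u_2(Q vs D) = 9
u_2(R vs D) = 9
max payoff 9 at {Q,R}

BR_2 = {Q,R}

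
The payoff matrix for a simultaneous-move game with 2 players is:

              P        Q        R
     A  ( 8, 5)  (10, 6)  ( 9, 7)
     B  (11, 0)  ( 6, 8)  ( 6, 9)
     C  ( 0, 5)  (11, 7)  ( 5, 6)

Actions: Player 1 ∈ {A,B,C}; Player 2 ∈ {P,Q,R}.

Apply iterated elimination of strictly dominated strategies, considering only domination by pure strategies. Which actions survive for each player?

P2 drop P (Q beats it: A:6>5 B:8>0 C:7>5)
P1 drop B (A beats it: Q:10>6 R:9>6)
P1→{A,C} P2→{Q,R}

Remaining: P1:{A,C} P2:{Q,R}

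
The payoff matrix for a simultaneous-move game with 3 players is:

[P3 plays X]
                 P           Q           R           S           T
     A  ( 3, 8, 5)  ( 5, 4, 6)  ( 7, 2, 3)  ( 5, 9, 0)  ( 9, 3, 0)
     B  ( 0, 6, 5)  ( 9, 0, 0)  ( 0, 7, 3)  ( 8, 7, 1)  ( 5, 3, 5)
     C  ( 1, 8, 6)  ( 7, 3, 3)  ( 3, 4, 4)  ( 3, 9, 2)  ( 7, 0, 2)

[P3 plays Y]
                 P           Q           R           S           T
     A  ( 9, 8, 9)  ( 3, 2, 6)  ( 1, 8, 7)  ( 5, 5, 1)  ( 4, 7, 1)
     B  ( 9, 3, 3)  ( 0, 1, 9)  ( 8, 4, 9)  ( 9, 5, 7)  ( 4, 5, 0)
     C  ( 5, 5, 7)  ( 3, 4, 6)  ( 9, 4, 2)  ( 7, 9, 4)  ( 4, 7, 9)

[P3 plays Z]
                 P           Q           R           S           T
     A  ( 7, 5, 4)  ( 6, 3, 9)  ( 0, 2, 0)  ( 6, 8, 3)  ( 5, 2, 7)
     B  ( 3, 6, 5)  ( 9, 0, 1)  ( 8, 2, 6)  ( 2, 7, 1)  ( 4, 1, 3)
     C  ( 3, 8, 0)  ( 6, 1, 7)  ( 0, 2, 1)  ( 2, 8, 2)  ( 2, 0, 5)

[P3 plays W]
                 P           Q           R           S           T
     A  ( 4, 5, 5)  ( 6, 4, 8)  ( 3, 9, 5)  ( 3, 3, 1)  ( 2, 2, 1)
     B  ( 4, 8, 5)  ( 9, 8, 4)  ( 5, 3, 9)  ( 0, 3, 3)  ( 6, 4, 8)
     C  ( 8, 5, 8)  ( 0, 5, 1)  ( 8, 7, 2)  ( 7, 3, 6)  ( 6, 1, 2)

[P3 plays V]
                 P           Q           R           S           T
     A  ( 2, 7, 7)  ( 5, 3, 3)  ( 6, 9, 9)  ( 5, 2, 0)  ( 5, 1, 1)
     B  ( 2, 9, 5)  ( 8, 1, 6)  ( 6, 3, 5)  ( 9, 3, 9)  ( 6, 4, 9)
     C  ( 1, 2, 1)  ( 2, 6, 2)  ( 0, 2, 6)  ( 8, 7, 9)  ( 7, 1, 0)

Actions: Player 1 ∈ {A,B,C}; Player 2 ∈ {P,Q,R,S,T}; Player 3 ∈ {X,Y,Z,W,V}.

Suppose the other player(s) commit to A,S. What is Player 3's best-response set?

P3 best: {Z}

u_3(X vs A,S) = 0
u_3(Y vs A,S) = 1
u_3(Z vs A,S) = 3
u_3(W vs A,S) = 1
u_3(V vs A,S) = 0
max payoff 3 at {Z}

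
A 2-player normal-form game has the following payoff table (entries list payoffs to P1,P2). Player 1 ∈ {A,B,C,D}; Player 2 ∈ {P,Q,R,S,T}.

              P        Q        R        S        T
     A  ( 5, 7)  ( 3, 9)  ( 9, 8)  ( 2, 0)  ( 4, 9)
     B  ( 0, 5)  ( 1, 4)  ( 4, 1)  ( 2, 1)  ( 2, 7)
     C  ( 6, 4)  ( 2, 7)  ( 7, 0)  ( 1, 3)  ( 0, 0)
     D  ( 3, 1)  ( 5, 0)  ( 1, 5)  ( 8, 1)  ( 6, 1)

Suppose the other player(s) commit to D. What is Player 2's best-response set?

u_2(P vs D) = 1
u_2(Q vs D) = 0
u_2(R vs D) = 5
u_2(S vs D) = 1
u_2(T vs D) = 1
max payoff 5 at {R}

P2 best: {R}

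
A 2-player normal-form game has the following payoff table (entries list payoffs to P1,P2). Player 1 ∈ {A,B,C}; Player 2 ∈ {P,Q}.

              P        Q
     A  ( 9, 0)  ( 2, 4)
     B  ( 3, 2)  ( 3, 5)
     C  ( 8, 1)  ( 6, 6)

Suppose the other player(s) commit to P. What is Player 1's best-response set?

u_1(A vs P) = 9
u_1(B vs P) = 3
u_1(C vs P) = 8
max payoff 9 at {A}

argmax u_1 = {A}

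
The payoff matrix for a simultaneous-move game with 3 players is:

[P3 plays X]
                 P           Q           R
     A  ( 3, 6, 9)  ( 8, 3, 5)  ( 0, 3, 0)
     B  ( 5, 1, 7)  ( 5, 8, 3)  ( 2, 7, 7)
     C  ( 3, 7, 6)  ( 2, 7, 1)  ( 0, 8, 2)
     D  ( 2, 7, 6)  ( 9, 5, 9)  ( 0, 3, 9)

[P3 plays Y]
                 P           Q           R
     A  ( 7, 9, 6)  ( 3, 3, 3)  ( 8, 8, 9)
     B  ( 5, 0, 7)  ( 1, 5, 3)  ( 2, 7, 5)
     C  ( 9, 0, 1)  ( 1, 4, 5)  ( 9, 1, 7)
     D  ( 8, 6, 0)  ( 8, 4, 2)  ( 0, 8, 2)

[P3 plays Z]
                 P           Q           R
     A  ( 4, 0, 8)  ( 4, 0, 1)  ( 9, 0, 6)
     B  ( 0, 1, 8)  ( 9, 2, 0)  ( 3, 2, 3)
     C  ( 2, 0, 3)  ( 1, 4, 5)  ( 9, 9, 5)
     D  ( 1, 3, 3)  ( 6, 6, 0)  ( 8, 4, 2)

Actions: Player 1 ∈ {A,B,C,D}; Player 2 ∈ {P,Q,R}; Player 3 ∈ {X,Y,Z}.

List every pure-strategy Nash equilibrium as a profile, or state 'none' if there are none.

(A,P,X): not NE [P1→B gives 5>3]
(A,P,Y): not NE [P1→C gives 9>7; P3→X gives 9>6]
(A,P,Z): not NE [P3→X gives 9>8]
(A,Q,X): not NE [P1→D gives 9>8; P2→P gives 6>3]
(A,Q,Y): not NE [P1→D gives 8>3; P2→P gives 9>3; P3→X gives 5>3]
(A,Q,Z): not NE [P1→B gives 9>4; P3→X gives 5>1]
(A,R,X): not NE [P1→B gives 2>0; P2→P gives 6>3; P3→Y gives 9>0]
(A,R,Y): not NE [P1→C gives 9>8; P2→P gives 9>8]
(A,R,Z): not NE [P3→Y gives 9>6]
(B,P,X): not NE [P2→Q gives 8>1; P3→Z gives 8>7]
(B,P,Y): not NE [P1→C gives 9>5; P2→R gives 7>0; P3→Z gives 8>7]
(B,P,Z): not NE [P1→A gives 4>0; P2→R gives 2>1]
(B,Q,X): not NE [P1→D gives 9>5]
(B,Q,Y): not NE [P1→D gives 8>1; P2→R gives 7>5]
(B,Q,Z): not NE [P3→Y gives 3>0]
(B,R,X): not NE [P2→Q gives 8>7]
(B,R,Y): not NE [P1→C gives 9>2; P3→X gives 7>5]
(B,R,Z): not NE [P1→C gives 9>3; P3→X gives 7>3]
(C,P,X): not NE [P1→B gives 5>3; P2→R gives 8>7]
(C,P,Y): not NE [P2→Q gives 4>0; P3→X gives 6>1]
(C,P,Z): not NE [P1→A gives 4>2; P2→R gives 9>0; P3→X gives 6>3]
(C,Q,X): not NE [P1→D gives 9>2; P2→R gives 8>7; P3→Z gives 5>1]
(C,Q,Y): not NE [P1→D gives 8>1]
(C,Q,Z): not NE [P1→B gives 9>1; P2→R gives 9>4]
(C,R,X): not NE [P1→B gives 2>0; P3→Y gives 7>2]
(C,R,Y): not NE [P2→Q gives 4>1]
(C,R,Z): not NE [P3→Y gives 7>5]
(D,P,X): not NE [P1→B gives 5>2]
(D,P,Y): not NE [P1→C gives 9>8; P2→R gives 8>6; P3→X gives 6>0]
(D,P,Z): not NE [P1→A gives 4>1; P2→Q gives 6>3; P3→X gives 6>3]
(D,Q,X): not NE [P2→P gives 7>5]
(D,Q,Y): not NE [P2→R gives 8>4; P3→X gives 9>2]
(D,Q,Z): not NE [P1→B gives 9>6; P3→X gives 9>0]
(D,R,X): not NE [P1→B gives 2>0; P2→P gives 7>3]
(D,R,Y): not NE [P1→C gives 9>0; P3→X gives 9>2]
(D,R,Z): not NE [P1→C gives 9>8; P2→Q gives 6>4; P3→X gives 9>2]

No pure NE.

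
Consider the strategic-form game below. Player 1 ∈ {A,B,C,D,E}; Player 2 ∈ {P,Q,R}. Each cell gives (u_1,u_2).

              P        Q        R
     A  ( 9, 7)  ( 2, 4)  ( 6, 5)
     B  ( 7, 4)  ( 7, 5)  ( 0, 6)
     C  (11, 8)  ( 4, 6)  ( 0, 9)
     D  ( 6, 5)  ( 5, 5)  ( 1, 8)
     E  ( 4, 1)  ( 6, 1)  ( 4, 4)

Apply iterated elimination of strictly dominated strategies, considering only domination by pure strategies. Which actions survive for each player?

P2 drop Q (R beats it: A:5>4 B:6>5 C:9>6 D:8>5 E:4>1)
P1 drop B (A beats it: P:9>7 R:6>0)
P1 drop D (A beats it: P:9>6 R:6>1)
P1 drop E (A beats it: P:9>4 R:6>4)
P1→{A,C} P2→{P,R}

IESDS → P1:{A,C} P2:{P,R}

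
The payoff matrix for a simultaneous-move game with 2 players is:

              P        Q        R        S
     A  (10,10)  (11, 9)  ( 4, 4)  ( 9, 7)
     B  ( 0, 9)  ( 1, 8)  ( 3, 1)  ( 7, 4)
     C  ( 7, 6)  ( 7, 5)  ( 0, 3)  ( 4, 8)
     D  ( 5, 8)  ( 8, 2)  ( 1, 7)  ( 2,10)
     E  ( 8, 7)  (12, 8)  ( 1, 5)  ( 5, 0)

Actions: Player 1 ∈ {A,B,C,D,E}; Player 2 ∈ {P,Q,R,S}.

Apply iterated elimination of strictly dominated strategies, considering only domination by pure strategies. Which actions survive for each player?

Survivors P1:{A,E} P2:{P,Q}

P1 drop B (A beats it: P:10>0 Q:11>1 R:4>3 S:9>7)
P1 drop C (A beats it: P:10>7 Q:11>7 R:4>0 S:9>4)
P1 drop D (A beats it: P:10>5 Q:11>8 R:4>1 S:9>2)
P2 drop R (P beats it: A:10>4 E:7>5)
P2 drop S (P beats it: A:10>7 E:7>0)
P1→{A,E} P2→{P,Q}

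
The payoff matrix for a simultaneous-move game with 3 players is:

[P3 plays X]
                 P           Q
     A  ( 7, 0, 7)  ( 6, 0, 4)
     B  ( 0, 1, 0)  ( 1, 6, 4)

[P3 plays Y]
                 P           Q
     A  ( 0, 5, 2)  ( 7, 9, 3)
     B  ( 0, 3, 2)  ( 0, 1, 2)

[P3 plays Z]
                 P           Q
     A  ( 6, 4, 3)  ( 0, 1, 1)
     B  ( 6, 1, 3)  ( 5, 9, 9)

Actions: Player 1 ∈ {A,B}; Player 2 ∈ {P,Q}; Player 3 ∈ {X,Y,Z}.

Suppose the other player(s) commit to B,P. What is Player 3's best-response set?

u_3(X vs B,P) = 0
u_3(Y vs B,P) = 2
u_3(Z vs B,P) = 3
max payoff 3 at {Z}

P3 best: {Z}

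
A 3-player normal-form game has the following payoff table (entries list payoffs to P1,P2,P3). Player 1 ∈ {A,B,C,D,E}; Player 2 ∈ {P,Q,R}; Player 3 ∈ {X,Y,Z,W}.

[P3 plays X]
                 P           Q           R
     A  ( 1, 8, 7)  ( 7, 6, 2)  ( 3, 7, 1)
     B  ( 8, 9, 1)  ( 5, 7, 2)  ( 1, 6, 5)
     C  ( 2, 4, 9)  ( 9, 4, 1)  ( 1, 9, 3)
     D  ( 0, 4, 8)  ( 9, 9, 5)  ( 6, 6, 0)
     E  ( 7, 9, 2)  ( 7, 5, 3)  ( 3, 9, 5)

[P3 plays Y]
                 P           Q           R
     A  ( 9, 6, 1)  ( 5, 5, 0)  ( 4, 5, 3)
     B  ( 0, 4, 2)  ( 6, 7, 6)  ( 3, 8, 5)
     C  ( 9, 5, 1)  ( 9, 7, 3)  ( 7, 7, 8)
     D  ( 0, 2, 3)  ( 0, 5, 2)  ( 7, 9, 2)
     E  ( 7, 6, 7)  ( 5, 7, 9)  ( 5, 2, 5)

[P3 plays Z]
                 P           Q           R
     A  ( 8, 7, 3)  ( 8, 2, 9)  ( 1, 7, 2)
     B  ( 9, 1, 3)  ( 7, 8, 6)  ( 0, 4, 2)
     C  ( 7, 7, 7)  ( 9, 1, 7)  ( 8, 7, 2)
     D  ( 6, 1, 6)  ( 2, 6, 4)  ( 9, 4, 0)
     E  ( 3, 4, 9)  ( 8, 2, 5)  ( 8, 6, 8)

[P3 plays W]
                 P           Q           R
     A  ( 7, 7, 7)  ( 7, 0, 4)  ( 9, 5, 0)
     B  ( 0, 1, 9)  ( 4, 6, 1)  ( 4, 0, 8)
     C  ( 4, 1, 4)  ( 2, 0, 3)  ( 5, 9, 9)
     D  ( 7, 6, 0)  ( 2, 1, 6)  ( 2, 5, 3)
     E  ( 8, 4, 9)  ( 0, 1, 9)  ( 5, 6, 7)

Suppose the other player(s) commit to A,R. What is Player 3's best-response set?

P3 best: {Y}

u_3(X vs A,R) = 1
u_3(Y vs A,R) = 3
u_3(Z vs A,R) = 2
u_3(W vs A,R) = 0
max payoff 3 at {Y}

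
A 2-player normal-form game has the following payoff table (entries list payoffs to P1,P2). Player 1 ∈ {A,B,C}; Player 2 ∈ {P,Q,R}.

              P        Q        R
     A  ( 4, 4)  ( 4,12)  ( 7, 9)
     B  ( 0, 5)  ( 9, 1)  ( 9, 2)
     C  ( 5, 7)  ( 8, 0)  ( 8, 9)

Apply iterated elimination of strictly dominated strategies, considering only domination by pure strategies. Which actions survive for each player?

P1 drop A (C beats it: P:5>4 Q:8>4 R:8>7)
P2 drop Q (P beats it: B:5>1 C:7>0)
P1→{B,C} P2→{P,R}

Remaining: P1:{B,C} P2:{P,R}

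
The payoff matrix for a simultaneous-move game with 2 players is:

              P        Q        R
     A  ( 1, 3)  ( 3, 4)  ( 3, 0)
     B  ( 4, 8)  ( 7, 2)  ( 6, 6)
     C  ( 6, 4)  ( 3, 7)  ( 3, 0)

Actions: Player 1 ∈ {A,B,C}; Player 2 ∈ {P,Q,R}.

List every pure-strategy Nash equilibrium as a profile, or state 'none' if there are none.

Equilibria: none

(A,P): not NE [P1→C gives 6>1; P2→Q gives 4>3]
(A,Q): not NE [P1→B gives 7>3]
(A,R): not NE [P1→B gives 6>3; P2→Q gives 4>0]
(B,P): not NE [P1→C gives 6>4]
(B,Q): not NE [P2→P gives 8>2]
(B,R): not NE [P2→P gives 8>6]
(C,P): not NE [P2→Q gives 7>4]
(C,Q): not NE [P1→B gives 7>3]
(C,R): not NE [P1→B gives 6>3; P2→Q gives 7>0]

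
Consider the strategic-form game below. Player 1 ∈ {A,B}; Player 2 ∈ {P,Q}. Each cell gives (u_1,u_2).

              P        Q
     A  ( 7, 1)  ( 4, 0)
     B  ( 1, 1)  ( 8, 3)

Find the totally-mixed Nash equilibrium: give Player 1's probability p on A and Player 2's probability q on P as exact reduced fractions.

P1 mixes 2/3 on A; P2 mixes 2/5 on P

P1 indiff ⇒ q·7+(1-q)·4 = q·1+(1-q)·8 ⇒ q(6) = (1-q)(4) ⇒ q = 2/5
P2 indiff ⇒ p·1+(1-p)·1 = p·0+(1-p)·3 ⇒ p(1) = (1-p)(2) ⇒ p = 2/3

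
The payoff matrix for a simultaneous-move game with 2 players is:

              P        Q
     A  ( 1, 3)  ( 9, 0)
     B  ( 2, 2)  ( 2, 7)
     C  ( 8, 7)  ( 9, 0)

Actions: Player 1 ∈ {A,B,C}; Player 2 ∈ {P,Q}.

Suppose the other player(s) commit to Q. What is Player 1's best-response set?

argmax u_1 = {A,C}

u_1(A vs Q) = 9
u_1(B vs Q) = 2
u_1(C vs Q) = 9
max payoff 9 at {A,C}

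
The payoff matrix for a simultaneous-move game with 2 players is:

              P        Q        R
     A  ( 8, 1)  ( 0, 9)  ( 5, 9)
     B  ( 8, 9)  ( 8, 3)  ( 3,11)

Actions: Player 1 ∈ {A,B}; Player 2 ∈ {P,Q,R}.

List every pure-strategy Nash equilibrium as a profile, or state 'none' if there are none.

NE set: (A,R)

(A,P): not NE [P2→R gives 9>1]
(A,Q): not NE [P1→B gives 8>0]
(A,R): NE
(B,P): not NE [P2→R gives 11>9]
(B,Q): not NE [P2→R gives 11>3]
(B,R): not NE [P1→A gives 5>3]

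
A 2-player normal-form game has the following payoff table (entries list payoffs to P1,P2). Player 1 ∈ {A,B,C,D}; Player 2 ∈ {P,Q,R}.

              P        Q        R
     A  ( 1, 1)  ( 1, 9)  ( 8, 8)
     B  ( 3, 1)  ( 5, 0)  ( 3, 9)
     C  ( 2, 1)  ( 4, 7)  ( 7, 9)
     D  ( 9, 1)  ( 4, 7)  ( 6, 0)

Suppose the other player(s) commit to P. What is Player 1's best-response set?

u_1(A vs P) = 1
u_1(B vs P) = 3
u_1(C vs P) = 2
u_1(D vs P) = 9
max payoff 9 at {D}

argmax u_1 = {D}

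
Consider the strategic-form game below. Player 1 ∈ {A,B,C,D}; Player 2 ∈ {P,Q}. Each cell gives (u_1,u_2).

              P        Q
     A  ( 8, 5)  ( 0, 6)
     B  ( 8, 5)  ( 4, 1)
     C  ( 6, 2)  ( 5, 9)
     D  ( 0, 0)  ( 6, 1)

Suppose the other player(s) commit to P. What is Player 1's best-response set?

P1 best: {A,B}

u_1(A vs P) = 8
u_1(B vs P) = 8
u_1(C vs P) = 6
u_1(D vs P) = 0
max payoff 8 at {A,B}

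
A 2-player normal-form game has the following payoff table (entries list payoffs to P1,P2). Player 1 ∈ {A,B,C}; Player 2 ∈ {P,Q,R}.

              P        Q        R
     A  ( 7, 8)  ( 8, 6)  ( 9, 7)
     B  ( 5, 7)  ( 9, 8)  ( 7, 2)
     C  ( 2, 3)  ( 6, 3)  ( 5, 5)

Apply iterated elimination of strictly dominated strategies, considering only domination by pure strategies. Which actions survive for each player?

IESDS → P1:{A,B} P2:{P,Q}

P1 drop C (A beats it: P:7>2 Q:8>6 R:9>5)
P2 drop R (P beats it: A:8>7 B:7>2)
P1→{A,B} P2→{P,Q}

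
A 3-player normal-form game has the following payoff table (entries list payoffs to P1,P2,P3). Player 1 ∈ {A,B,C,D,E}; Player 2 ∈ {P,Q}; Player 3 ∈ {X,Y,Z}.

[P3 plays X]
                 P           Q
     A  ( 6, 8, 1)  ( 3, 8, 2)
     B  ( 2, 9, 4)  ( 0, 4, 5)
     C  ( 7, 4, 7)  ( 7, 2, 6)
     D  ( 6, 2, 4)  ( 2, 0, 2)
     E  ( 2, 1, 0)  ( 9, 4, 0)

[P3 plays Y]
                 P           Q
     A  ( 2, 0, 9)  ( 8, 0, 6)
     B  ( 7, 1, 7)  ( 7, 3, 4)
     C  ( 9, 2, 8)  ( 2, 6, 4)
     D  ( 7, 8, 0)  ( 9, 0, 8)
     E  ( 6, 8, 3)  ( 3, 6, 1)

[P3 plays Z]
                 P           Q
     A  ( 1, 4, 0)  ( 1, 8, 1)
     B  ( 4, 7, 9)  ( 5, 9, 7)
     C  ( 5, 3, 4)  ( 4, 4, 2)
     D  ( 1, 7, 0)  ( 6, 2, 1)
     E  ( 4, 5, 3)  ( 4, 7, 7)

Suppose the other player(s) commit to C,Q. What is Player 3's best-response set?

u_3(X vs C,Q) = 6
u_3(Y vs C,Q) = 4
u_3(Z vs C,Q) = 2
max payoff 6 at {X}

BR_3 = {X}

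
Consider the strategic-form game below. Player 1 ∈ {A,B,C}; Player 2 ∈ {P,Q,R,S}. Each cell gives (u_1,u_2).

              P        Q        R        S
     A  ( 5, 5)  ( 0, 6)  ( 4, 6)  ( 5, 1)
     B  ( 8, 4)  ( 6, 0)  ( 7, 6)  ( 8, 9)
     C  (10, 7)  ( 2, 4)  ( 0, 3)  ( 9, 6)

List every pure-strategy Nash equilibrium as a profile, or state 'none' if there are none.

NE set: (C,P)

(A,P): not NE [P1→C gives 10>5; P2→R gives 6>5]
(A,Q): not NE [P1→B gives 6>0]
(A,R): not NE [P1→B gives 7>4]
(A,S): not NE [P1→C gives 9>5; P2→R gives 6>1]
(B,P): not NE [P1→C gives 10>8; P2→S gives 9>4]
(B,Q): not NE [P2→S gives 9>0]
(B,R): not NE [P2→S gives 9>6]
(B,S): not NE [P1→C gives 9>8]
(C,P): NE
(C,Q): not NE [P1→B gives 6>2; P2→P gives 7>4]
(C,R): not NE [P1→B gives 7>0; P2→P gives 7>3]
(C,S): not NE [P2→P gives 7>6]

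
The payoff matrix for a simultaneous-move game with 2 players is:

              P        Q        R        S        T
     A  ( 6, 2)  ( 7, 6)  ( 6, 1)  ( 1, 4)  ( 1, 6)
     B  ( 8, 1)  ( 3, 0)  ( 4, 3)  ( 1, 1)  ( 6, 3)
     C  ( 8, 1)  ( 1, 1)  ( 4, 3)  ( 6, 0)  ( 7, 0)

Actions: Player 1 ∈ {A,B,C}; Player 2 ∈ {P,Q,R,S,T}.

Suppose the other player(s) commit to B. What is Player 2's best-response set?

u_2(P vs B) = 1
u_2(Q vs B) = 0
u_2(R vs B) = 3
u_2(S vs B) = 1
u_2(T vs B) = 3
max payoff 3 at {R,T}

argmax u_2 = {R,T}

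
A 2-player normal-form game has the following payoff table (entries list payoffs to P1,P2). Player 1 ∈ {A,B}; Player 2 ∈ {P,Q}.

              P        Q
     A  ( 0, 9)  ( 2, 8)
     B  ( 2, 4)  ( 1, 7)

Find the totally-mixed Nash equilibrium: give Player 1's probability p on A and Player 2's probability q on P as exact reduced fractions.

P1 mixes 3/4 on A; P2 mixes 1/3 on P

P1 indiff ⇒ q·0+(1-q)·2 = q·2+(1-q)·1 ⇒ q(-2) = (1-q)(-1) ⇒ q = 1/3
P2 indiff ⇒ p·9+(1-p)·4 = p·8+(1-p)·7 ⇒ p(1) = (1-p)(3) ⇒ p = 3/4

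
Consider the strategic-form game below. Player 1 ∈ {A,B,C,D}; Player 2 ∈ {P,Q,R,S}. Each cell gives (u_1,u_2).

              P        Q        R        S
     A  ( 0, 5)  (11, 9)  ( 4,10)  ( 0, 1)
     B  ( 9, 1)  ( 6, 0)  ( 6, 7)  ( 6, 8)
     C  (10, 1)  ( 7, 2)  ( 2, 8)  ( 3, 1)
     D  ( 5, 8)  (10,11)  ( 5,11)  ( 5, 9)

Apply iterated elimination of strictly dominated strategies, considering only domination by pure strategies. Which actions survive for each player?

P2 drop P (R beats it: A:10>5 B:7>1 C:8>1 D:11>8)
P1 drop C (D beats it: Q:10>7 R:5>2 S:5>3)
P1→{A,B,D} P2→{Q,R,S}

Remaining: P1:{A,B,D} P2:{Q,R,S}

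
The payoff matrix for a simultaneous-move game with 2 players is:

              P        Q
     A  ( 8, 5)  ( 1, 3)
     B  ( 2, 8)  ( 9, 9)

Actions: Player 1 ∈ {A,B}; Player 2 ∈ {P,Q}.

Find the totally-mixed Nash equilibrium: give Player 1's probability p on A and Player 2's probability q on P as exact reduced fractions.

P1 indiff ⇒ q·8+(1-q)·1 = q·2+(1-q)·9 ⇒ q(6) = (1-q)(8) ⇒ q = 4/7
P2 indiff ⇒ p·5+(1-p)·8 = p·3+(1-p)·9 ⇒ p(2) = (1-p)(1) ⇒ p = 1/3

p=1/3, q=4/7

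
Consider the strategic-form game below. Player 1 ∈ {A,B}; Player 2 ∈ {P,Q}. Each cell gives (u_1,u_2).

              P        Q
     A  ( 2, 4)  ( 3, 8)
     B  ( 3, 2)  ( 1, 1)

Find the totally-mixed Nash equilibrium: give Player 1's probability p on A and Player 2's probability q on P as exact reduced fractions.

P1 indiff ⇒ q·2+(1-q)·3 = q·3+(1-q)·1 ⇒ q(-1) = (1-q)(-2) ⇒ q = 2/3
P2 indiff ⇒ p·4+(1-p)·2 = p·8+(1-p)·1 ⇒ p(-4) = (1-p)(-1) ⇒ p = 1/5

P1 mixes 1/5 on A; P2 mixes 2/3 on P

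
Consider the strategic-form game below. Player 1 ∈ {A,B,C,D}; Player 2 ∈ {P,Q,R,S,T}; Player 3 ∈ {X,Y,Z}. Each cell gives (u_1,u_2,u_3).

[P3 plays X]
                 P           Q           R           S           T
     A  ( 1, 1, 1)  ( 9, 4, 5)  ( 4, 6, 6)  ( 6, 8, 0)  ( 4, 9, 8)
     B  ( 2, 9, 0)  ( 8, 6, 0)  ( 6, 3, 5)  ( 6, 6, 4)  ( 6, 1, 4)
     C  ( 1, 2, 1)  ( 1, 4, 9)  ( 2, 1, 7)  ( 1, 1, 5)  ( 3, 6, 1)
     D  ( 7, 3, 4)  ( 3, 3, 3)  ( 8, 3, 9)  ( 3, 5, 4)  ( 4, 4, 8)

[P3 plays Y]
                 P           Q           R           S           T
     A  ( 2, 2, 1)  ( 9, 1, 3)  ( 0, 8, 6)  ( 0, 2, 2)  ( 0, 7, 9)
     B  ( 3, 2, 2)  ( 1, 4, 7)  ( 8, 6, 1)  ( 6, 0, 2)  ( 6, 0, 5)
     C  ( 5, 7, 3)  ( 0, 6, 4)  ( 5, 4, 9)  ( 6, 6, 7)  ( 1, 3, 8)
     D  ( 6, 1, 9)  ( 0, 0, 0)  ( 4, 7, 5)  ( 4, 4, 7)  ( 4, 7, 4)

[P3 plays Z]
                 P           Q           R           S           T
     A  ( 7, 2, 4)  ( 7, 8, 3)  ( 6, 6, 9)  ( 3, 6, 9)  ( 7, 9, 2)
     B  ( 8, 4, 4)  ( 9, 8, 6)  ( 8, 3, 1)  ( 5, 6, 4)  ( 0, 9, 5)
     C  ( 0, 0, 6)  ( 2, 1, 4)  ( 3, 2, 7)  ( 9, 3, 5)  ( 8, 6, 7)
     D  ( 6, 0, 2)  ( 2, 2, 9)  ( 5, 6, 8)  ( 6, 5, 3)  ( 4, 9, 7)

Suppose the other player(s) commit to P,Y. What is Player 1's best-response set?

u_1(A vs P,Y) = 2
u_1(B vs P,Y) = 3
u_1(C vs P,Y) = 5
u_1(D vs P,Y) = 6
max payoff 6 at {D}

BR_1 = {D}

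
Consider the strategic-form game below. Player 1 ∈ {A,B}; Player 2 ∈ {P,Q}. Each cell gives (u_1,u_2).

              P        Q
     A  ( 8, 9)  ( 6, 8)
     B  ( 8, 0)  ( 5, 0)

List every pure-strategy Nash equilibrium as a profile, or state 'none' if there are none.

NE set: (A,P), (B,P)

(A,P): NE
(A,Q): not NE [P2→P gives 9>8]
(B,P): NE
(B,Q): not NE [P1→A gives 6>5]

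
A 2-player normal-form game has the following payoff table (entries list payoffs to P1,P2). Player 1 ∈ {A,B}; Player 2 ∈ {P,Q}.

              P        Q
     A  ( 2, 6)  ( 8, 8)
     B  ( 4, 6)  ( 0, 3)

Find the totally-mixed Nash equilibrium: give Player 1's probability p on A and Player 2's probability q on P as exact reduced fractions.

P1 indiff ⇒ q·2+(1-q)·8 = q·4+(1-q)·0 ⇒ q(-2) = (1-q)(-8) ⇒ q = 4/5
P2 indiff ⇒ p·6+(1-p)·6 = p·8+(1-p)·3 ⇒ p(-2) = (1-p)(-3) ⇒ p = 3/5

(p,q) = (3/5, 4/5)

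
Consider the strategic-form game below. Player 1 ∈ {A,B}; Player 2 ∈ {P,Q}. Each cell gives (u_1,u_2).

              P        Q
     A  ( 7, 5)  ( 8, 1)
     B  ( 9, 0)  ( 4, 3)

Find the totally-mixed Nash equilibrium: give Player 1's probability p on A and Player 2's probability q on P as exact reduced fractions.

P1 indiff ⇒ q·7+(1-q)·8 = q·9+(1-q)·4 ⇒ q(-2) = (1-q)(-4) ⇒ q = 2/3
P2 indiff ⇒ p·5+(1-p)·0 = p·1+(1-p)·3 ⇒ p(4) = (1-p)(3) ⇒ p = 3/7

P1 mixes 3/7 on A; P2 mixes 2/3 on P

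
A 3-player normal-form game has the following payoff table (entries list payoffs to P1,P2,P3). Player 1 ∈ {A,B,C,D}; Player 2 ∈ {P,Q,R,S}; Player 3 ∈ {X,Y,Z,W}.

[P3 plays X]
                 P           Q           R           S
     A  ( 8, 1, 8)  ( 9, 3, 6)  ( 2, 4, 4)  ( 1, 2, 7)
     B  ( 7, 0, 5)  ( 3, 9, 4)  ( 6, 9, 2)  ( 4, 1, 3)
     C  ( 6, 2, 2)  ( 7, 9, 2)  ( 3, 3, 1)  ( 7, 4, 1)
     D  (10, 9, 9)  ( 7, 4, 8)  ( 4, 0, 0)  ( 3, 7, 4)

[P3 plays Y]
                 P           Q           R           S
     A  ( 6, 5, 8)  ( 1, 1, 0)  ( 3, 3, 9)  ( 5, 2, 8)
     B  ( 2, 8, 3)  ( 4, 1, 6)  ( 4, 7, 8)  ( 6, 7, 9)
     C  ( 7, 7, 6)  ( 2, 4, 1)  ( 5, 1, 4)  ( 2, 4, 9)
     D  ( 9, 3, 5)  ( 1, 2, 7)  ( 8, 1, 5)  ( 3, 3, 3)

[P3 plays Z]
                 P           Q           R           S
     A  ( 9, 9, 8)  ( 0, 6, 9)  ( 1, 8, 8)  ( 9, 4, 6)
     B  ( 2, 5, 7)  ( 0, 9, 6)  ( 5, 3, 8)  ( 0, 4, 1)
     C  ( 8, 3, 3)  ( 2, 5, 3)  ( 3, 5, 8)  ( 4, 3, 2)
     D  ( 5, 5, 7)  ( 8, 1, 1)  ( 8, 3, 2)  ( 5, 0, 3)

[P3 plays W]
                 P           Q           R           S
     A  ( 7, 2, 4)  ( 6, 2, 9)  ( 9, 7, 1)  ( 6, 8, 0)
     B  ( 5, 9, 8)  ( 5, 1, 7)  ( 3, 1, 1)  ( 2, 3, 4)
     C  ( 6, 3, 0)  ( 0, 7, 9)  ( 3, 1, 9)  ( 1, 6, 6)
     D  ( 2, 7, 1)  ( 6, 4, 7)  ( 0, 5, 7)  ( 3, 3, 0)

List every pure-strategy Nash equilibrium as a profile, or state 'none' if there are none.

NE set: (A,P,Z), (D,P,X)

(A,P,X): not NE [P1→D gives 10>8; P2→R gives 4>1]
(A,P,Y): not NE [P1→D gives 9>6]
(A,P,Z): NE
(A,P,W): not NE [P2→S gives 8>2; P3→Z gives 8>4]
(A,Q,X): not NE [P2→R gives 4>3; P3→W gives 9>6]
(A,Q,Y): not NE [P1→B gives 4>1; P2→P gives 5>1; P3→W gives 9>0]
(A,Q,Z): not NE [P1→D gives 8>0; P2→P gives 9>6]
(A,Q,W): not NE [P2→S gives 8>2]
(A,R,X): not NE [P1→B gives 6>2; P3→Y gives 9>4]
(A,R,Y): not NE [P1→D gives 8>3; P2→P gives 5>3]
(A,R,Z): not NE [P1→D gives 8>1; P2→P gives 9>8; P3→Y gives 9>8]
(A,R,W): not NE [P2→S gives 8>7; P3→Y gives 9>1]
(A,S,X): not NE [P1→C gives 7>1; P2→R gives 4>2; P3→Y gives 8>7]
(A,S,Y): not NE [P1→B gives 6>5; P2→P gives 5>2]
(A,S,Z): not NE [P2→P gives 9>4; P3→Y gives 8>6]
(A,S,W): not NE [P3→Y gives 8>0]
(B,P,X): not NE [P1→D gives 10>7; P2→R gives 9>0; P3→W gives 8>5]
(B,P,Y): not NE [P1→D gives 9>2; P3→W gives 8>3]
(B,P,Z): not NE [P1→A gives 9>2; P2→Q gives 9>5; P3→W gives 8>7]
(B,P,W): not NE [P1→A gives 7>5]
(B,Q,X): not NE [P1→A gives 9>3; P3→W gives 7>4]
(B,Q,Y): not NE [P2→P gives 8>1; P3→W gives 7>6]
(B,Q,Z): not NE [P1→D gives 8>0; P3→W gives 7>6]
(B,Q,W): not NE [P1→D gives 6>5; P2→P gives 9>1]
(B,R,X): not NE [P3→Z gives 8>2]
(B,R,Y): not NE [P1→D gives 8>4; P2→P gives 8>7]
(B,R,Z): not NE [P1→D gives 8>5; P2→Q gives 9>3]
(B,R,W): not NE [P1→A gives 9>3; P2→P gives 9>1; P3→Z gives 8>1]
(B,S,X): not NE [P1→C gives 7>4; P2→R gives 9>1; P3→Y gives 9>3]
(B,S,Y): not NE [P2→P gives 8>7]
(B,S,Z): not NE [P1→A gives 9>0; P2→Q gives 9>4; P3→Y gives 9>1]
(B,S,W): not NE [P1→A gives 6>2; P2→P gives 9>3; P3→Y gives 9>4]
(C,P,X): not NE [P1→D gives 10>6; P2→Q gives 9>2; P3→Y gives 6>2]
(C,P,Y): not NE [P1→D gives 9>7]
(C,P,Z): not NE [P1→A gives 9>8; P2→R gives 5>3; P3→Y gives 6>3]
(C,P,W): not NE [P1→A gives 7>6; P2→Q gives 7>3; P3→Y gives 6>0]
(C,Q,X): not NE [P1→A gives 9>7; P3→W gives 9>2]
(C,Q,Y): not NE [P1→B gives 4>2; P2→P gives 7>4; P3→W gives 9>1]
(C,Q,Z): not NE [P1→D gives 8>2; P3→W gives 9>3]
(C,Q,W): not NE [P1→D gives 6>0]
(C,R,X): not NE [P1→B gives 6>3; P2→Q gives 9>3; P3→W gives 9>1]
(C,R,Y): not NE [P1→D gives 8>5; P2→P gives 7>1; P3→W gives 9>4]
(C,R,Z): not NE [P1→D gives 8>3; P3→W gives 9>8]
(C,R,W): not NE [P1→A gives 9>3; P2→Q gives 7>1]
(C,S,X): not NE [P2→Q gives 9>4; P3→Y gives 9>1]
(C,S,Y): not NE [P1→B gives 6>2; P2→P gives 7>4]
(C,S,Z): not NE [P1→A gives 9>4; P2→R gives 5>3; P3→Y gives 9>2]
(C,S,W): not NE [P1→A gives 6>1; P2→Q gives 7>6; P3→Y gives 9>6]
(D,P,X): NE
(D,P,Y): not NE [P3→X gives 9>5]
(D,P,Z): not NE [P1→A gives 9>5; P3→X gives 9>7]
(D,P,W): not NE [P1→A gives 7>2; P3→X gives 9>1]
(D,Q,X): not NE [P1→A gives 9>7; P2→P gives 9>4]
(D,Q,Y): not NE [P1→B gives 4>1; P2→S gives 3>2; P3→X gives 8>7]
(D,Q,Z): not NE [P2→P gives 5>1; P3→X gives 8>1]
(D,Q,W): not NE [P2→P gives 7>4; P3→X gives 8>7]
(D,R,X): not NE [P1→B gives 6>4; P2→P gives 9>0; P3→W gives 7>0]
(D,R,Y): not NE [P2→S gives 3>1; P3→W gives 7>5]
(D,R,Z): not NE [P2→P gives 5>3; P3→W gives 7>2]
(D,R,W): not NE [P1→A gives 9>0; P2→P gives 7>5]
(D,S,X): not NE [P1→C gives 7>3; P2→P gives 9>7]
(D,S,Y): not NE [P1→B gives 6>3; P3→X gives 4>3]
(D,S,Z): not NE [P1→A gives 9>5; P2→P gives 5>0; P3→X gives 4>3]
(D,S,W): not NE [P1→A gives 6>3; P2→P gives 7>3; P3→X gives 4>0]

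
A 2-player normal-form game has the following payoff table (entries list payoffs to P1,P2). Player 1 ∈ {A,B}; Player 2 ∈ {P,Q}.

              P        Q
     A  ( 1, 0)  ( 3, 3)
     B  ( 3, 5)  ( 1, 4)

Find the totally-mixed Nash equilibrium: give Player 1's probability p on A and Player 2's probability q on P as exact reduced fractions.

(p,q) = (1/4, 1/2)

P1 indiff ⇒ q·1+(1-q)·3 = q·3+(1-q)·1 ⇒ q(-2) = (1-q)(-2) ⇒ q = 1/2
P2 indiff ⇒ p·0+(1-p)·5 = p·3+(1-p)·4 ⇒ p(-3) = (1-p)(-1) ⇒ p = 1/4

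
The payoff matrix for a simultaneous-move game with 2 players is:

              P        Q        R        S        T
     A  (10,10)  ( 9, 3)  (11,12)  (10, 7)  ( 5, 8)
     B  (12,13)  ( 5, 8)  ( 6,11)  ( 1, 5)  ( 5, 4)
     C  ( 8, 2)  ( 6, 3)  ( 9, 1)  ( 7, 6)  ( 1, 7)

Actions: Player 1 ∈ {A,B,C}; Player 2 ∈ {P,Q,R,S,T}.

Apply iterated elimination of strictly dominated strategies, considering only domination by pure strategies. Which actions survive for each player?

P1 drop C (A beats it: P:10>8 Q:9>6 R:11>9 S:10>7 T:5>1)
P2 drop Q (P beats it: A:10>3 B:13>8)
P2 drop S (P beats it: A:10>7 B:13>5)
P2 drop T (P beats it: A:10>8 B:13>4)
P1→{A,B} P2→{P,R}

Remaining: P1:{A,B} P2:{P,R}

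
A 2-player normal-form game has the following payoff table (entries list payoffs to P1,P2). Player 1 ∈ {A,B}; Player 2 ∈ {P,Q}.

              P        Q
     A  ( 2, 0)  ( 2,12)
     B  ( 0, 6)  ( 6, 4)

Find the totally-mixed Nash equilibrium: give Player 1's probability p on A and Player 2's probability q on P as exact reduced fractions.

p=1/7, q=2/3

P1 indiff ⇒ q·2+(1-q)·2 = q·0+(1-q)·6 ⇒ q(2) = (1-q)(4) ⇒ q = 2/3
P2 indiff ⇒ p·0+(1-p)·6 = p·12+(1-p)·4 ⇒ p(-12) = (1-p)(-2) ⇒ p = 1/7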